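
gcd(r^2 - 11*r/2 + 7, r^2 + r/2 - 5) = r - 2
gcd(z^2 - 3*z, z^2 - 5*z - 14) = 1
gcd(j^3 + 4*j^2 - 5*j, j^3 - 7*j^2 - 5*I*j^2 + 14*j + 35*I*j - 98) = 1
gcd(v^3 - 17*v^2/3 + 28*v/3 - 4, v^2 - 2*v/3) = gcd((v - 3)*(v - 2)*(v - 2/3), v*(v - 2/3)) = v - 2/3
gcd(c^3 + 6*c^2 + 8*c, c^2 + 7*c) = c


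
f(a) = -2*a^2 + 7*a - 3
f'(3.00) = -5.00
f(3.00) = 0.00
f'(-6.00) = 31.00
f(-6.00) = -117.00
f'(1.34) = 1.64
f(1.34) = 2.79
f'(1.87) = -0.48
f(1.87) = 3.10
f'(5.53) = -15.12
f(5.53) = -25.45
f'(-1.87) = 14.48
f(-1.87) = -23.08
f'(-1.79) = 14.16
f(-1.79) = -21.94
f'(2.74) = -3.96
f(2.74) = 1.16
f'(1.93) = -0.72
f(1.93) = 3.06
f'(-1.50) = 13.00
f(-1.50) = -18.00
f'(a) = 7 - 4*a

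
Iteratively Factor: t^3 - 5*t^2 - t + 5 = (t - 5)*(t^2 - 1) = (t - 5)*(t - 1)*(t + 1)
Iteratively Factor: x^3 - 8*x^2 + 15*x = (x - 5)*(x^2 - 3*x) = (x - 5)*(x - 3)*(x)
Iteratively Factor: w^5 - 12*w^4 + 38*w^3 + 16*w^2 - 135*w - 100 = (w - 5)*(w^4 - 7*w^3 + 3*w^2 + 31*w + 20) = (w - 5)^2*(w^3 - 2*w^2 - 7*w - 4) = (w - 5)^2*(w + 1)*(w^2 - 3*w - 4) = (w - 5)^2*(w + 1)^2*(w - 4)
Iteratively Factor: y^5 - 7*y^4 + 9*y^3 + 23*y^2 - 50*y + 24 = (y - 3)*(y^4 - 4*y^3 - 3*y^2 + 14*y - 8) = (y - 3)*(y + 2)*(y^3 - 6*y^2 + 9*y - 4) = (y - 3)*(y - 1)*(y + 2)*(y^2 - 5*y + 4) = (y - 3)*(y - 1)^2*(y + 2)*(y - 4)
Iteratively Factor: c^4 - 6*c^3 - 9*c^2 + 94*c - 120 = (c + 4)*(c^3 - 10*c^2 + 31*c - 30) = (c - 2)*(c + 4)*(c^2 - 8*c + 15) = (c - 5)*(c - 2)*(c + 4)*(c - 3)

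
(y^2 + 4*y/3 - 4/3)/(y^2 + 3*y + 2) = (y - 2/3)/(y + 1)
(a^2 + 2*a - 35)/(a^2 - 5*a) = (a + 7)/a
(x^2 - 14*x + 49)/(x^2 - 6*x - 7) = (x - 7)/(x + 1)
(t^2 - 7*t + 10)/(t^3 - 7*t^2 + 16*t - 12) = (t - 5)/(t^2 - 5*t + 6)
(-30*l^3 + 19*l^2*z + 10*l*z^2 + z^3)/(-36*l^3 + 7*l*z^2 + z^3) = (-5*l^2 + 4*l*z + z^2)/(-6*l^2 + l*z + z^2)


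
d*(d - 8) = d^2 - 8*d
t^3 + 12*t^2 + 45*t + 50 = (t + 2)*(t + 5)^2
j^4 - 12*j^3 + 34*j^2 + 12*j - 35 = (j - 7)*(j - 5)*(j - 1)*(j + 1)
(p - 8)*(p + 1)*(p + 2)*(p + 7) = p^4 + 2*p^3 - 57*p^2 - 170*p - 112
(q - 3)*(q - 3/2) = q^2 - 9*q/2 + 9/2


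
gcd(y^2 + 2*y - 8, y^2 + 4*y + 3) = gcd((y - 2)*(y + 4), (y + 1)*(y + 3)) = 1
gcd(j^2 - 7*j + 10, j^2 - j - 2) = j - 2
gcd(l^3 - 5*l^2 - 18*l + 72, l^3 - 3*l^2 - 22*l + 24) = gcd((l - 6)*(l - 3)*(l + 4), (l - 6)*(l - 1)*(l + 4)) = l^2 - 2*l - 24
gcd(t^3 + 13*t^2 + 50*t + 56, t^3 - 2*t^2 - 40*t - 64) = t^2 + 6*t + 8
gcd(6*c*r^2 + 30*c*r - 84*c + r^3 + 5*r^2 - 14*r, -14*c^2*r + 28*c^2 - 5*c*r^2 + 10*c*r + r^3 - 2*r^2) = r - 2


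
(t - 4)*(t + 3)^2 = t^3 + 2*t^2 - 15*t - 36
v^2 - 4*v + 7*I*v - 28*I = (v - 4)*(v + 7*I)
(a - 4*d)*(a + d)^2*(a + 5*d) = a^4 + 3*a^3*d - 17*a^2*d^2 - 39*a*d^3 - 20*d^4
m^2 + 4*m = m*(m + 4)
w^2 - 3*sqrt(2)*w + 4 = (w - 2*sqrt(2))*(w - sqrt(2))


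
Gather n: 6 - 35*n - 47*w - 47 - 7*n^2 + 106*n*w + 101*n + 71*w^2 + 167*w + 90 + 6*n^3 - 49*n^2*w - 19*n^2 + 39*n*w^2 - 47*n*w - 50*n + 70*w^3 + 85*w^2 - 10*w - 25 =6*n^3 + n^2*(-49*w - 26) + n*(39*w^2 + 59*w + 16) + 70*w^3 + 156*w^2 + 110*w + 24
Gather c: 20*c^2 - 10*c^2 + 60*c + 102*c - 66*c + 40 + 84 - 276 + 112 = 10*c^2 + 96*c - 40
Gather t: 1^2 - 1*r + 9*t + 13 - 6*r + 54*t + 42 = -7*r + 63*t + 56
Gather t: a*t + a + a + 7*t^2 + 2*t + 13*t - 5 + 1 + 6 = 2*a + 7*t^2 + t*(a + 15) + 2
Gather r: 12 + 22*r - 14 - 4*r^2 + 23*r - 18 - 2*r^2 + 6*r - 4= -6*r^2 + 51*r - 24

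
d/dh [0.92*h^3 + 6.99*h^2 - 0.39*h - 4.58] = 2.76*h^2 + 13.98*h - 0.39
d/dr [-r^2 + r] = 1 - 2*r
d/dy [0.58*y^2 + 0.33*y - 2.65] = 1.16*y + 0.33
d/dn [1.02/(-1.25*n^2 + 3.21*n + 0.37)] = (2.55*n - 3.2742)/(-1.25*n^2 + 3.21*n + 0.37)^2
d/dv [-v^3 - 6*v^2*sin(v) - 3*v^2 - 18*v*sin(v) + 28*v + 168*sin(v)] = -6*v^2*cos(v) - 3*v^2 - 12*v*sin(v) - 18*v*cos(v) - 6*v - 18*sin(v) + 168*cos(v) + 28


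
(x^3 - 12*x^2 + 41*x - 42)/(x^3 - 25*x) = (x^3 - 12*x^2 + 41*x - 42)/(x*(x^2 - 25))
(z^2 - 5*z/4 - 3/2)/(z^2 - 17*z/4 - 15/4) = (z - 2)/(z - 5)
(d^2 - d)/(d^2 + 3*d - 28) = d*(d - 1)/(d^2 + 3*d - 28)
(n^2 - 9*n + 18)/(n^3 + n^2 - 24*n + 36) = (n - 6)/(n^2 + 4*n - 12)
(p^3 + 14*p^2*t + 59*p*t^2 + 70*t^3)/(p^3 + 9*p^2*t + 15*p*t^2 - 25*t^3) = (p^2 + 9*p*t + 14*t^2)/(p^2 + 4*p*t - 5*t^2)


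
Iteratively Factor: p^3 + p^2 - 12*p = (p + 4)*(p^2 - 3*p) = (p - 3)*(p + 4)*(p)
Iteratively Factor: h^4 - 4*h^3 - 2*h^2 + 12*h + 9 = (h - 3)*(h^3 - h^2 - 5*h - 3) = (h - 3)*(h + 1)*(h^2 - 2*h - 3) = (h - 3)^2*(h + 1)*(h + 1)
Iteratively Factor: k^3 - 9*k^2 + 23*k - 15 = (k - 1)*(k^2 - 8*k + 15) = (k - 3)*(k - 1)*(k - 5)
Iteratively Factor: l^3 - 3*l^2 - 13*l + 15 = (l - 1)*(l^2 - 2*l - 15) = (l - 5)*(l - 1)*(l + 3)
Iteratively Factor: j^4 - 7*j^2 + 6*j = (j + 3)*(j^3 - 3*j^2 + 2*j) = (j - 2)*(j + 3)*(j^2 - j) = j*(j - 2)*(j + 3)*(j - 1)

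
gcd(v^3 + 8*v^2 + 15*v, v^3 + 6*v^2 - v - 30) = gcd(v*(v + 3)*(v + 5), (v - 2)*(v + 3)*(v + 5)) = v^2 + 8*v + 15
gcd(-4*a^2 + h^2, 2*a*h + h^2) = 2*a + h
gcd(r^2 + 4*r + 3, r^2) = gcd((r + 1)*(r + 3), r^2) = 1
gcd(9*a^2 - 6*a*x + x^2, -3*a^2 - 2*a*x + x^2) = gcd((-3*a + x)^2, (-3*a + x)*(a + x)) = -3*a + x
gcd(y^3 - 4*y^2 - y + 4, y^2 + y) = y + 1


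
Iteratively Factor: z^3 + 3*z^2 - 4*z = (z + 4)*(z^2 - z) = z*(z + 4)*(z - 1)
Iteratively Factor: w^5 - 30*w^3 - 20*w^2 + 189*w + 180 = (w + 3)*(w^4 - 3*w^3 - 21*w^2 + 43*w + 60) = (w - 3)*(w + 3)*(w^3 - 21*w - 20) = (w - 3)*(w + 3)*(w + 4)*(w^2 - 4*w - 5) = (w - 5)*(w - 3)*(w + 3)*(w + 4)*(w + 1)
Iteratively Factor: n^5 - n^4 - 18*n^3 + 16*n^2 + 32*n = (n)*(n^4 - n^3 - 18*n^2 + 16*n + 32) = n*(n - 4)*(n^3 + 3*n^2 - 6*n - 8) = n*(n - 4)*(n + 4)*(n^2 - n - 2) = n*(n - 4)*(n - 2)*(n + 4)*(n + 1)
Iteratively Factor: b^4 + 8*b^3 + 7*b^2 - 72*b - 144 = (b + 4)*(b^3 + 4*b^2 - 9*b - 36) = (b + 4)^2*(b^2 - 9) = (b - 3)*(b + 4)^2*(b + 3)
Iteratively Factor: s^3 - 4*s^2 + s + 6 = (s + 1)*(s^2 - 5*s + 6) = (s - 3)*(s + 1)*(s - 2)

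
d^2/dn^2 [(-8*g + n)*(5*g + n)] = 2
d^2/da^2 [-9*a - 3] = 0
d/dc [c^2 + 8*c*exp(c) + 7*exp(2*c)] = 8*c*exp(c) + 2*c + 14*exp(2*c) + 8*exp(c)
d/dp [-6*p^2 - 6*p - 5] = -12*p - 6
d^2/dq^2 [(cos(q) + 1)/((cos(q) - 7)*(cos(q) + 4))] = -(7*(cos(q)^2 - 1)^2 + cos(q)^5 + 157*cos(q)^3 + 45*cos(q)^2 + 550*cos(q) + 87)/((cos(q) - 7)^3*(cos(q) + 4)^3)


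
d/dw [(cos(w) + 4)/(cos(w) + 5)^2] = (cos(w) + 3)*sin(w)/(cos(w) + 5)^3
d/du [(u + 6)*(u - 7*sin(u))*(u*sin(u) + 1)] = (u + 6)*(u - 7*sin(u))*(u*cos(u) + sin(u)) - (u + 6)*(u*sin(u) + 1)*(7*cos(u) - 1) + (u - 7*sin(u))*(u*sin(u) + 1)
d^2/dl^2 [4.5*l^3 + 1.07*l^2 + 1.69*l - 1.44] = 27.0*l + 2.14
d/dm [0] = 0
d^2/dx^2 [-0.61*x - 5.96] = 0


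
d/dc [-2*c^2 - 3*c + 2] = -4*c - 3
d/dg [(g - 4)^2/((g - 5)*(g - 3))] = 2*(4 - g)/(g^4 - 16*g^3 + 94*g^2 - 240*g + 225)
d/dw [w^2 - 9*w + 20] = 2*w - 9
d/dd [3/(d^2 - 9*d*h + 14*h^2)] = 3*(-2*d + 9*h)/(d^2 - 9*d*h + 14*h^2)^2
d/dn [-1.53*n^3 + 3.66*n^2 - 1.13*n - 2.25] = -4.59*n^2 + 7.32*n - 1.13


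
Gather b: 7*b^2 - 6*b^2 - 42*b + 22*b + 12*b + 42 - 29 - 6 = b^2 - 8*b + 7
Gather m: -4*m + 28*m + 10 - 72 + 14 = 24*m - 48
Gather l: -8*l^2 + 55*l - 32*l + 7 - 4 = -8*l^2 + 23*l + 3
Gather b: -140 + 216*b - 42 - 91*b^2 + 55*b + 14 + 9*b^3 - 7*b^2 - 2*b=9*b^3 - 98*b^2 + 269*b - 168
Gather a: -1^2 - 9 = -10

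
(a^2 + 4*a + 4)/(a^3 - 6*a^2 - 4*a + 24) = (a + 2)/(a^2 - 8*a + 12)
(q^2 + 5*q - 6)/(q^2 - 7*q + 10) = (q^2 + 5*q - 6)/(q^2 - 7*q + 10)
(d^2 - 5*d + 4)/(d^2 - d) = (d - 4)/d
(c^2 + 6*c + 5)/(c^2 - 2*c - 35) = (c + 1)/(c - 7)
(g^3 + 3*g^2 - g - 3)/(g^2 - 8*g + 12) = (g^3 + 3*g^2 - g - 3)/(g^2 - 8*g + 12)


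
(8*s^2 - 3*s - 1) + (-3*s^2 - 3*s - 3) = 5*s^2 - 6*s - 4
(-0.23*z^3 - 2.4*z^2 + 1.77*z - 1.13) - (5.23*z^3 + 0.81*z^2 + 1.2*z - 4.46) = -5.46*z^3 - 3.21*z^2 + 0.57*z + 3.33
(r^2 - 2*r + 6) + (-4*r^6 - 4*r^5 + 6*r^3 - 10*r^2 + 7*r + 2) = -4*r^6 - 4*r^5 + 6*r^3 - 9*r^2 + 5*r + 8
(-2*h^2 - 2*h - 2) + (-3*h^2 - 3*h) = -5*h^2 - 5*h - 2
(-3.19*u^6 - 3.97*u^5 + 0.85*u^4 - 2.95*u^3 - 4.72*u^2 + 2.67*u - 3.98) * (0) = 0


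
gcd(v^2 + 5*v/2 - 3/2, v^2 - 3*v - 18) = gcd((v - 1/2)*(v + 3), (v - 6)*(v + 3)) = v + 3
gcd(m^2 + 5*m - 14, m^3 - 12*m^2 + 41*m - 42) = m - 2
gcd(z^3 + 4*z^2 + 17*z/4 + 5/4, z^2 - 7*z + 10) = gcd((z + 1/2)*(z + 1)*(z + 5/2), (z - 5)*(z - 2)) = 1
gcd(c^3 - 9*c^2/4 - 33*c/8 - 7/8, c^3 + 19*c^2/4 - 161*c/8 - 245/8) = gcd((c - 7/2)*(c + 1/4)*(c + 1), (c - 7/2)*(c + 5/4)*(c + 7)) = c - 7/2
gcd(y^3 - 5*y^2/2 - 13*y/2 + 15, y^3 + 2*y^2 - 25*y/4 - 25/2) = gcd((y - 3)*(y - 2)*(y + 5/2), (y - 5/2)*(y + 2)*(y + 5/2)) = y + 5/2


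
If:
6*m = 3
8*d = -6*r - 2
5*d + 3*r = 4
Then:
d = 5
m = 1/2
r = -7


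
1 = 1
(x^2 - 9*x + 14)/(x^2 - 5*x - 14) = (x - 2)/(x + 2)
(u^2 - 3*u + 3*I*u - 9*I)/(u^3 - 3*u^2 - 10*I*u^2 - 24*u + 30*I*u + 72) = (u + 3*I)/(u^2 - 10*I*u - 24)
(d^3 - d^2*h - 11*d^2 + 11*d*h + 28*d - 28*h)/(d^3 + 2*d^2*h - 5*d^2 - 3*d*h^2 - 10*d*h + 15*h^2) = (d^2 - 11*d + 28)/(d^2 + 3*d*h - 5*d - 15*h)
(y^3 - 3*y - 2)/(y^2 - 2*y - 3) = (y^2 - y - 2)/(y - 3)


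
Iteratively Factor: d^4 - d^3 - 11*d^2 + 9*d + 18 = (d - 3)*(d^3 + 2*d^2 - 5*d - 6) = (d - 3)*(d + 3)*(d^2 - d - 2) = (d - 3)*(d - 2)*(d + 3)*(d + 1)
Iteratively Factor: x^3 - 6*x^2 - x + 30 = (x - 3)*(x^2 - 3*x - 10) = (x - 3)*(x + 2)*(x - 5)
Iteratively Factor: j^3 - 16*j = (j)*(j^2 - 16) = j*(j - 4)*(j + 4)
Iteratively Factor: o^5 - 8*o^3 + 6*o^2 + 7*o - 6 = (o + 3)*(o^4 - 3*o^3 + o^2 + 3*o - 2) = (o - 2)*(o + 3)*(o^3 - o^2 - o + 1) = (o - 2)*(o + 1)*(o + 3)*(o^2 - 2*o + 1) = (o - 2)*(o - 1)*(o + 1)*(o + 3)*(o - 1)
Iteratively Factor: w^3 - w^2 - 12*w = (w)*(w^2 - w - 12) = w*(w + 3)*(w - 4)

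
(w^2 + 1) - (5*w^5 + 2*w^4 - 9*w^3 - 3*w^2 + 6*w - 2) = -5*w^5 - 2*w^4 + 9*w^3 + 4*w^2 - 6*w + 3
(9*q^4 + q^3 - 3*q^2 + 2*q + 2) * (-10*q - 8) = -90*q^5 - 82*q^4 + 22*q^3 + 4*q^2 - 36*q - 16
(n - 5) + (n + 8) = 2*n + 3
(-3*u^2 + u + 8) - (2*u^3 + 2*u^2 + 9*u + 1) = -2*u^3 - 5*u^2 - 8*u + 7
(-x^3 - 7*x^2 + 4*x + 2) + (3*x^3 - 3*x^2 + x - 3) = 2*x^3 - 10*x^2 + 5*x - 1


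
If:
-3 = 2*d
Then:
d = -3/2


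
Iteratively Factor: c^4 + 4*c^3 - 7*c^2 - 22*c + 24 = (c - 1)*(c^3 + 5*c^2 - 2*c - 24) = (c - 1)*(c + 3)*(c^2 + 2*c - 8) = (c - 1)*(c + 3)*(c + 4)*(c - 2)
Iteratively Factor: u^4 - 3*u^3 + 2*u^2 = (u - 2)*(u^3 - u^2) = u*(u - 2)*(u^2 - u) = u*(u - 2)*(u - 1)*(u)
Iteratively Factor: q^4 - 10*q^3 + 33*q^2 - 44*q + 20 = (q - 1)*(q^3 - 9*q^2 + 24*q - 20) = (q - 2)*(q - 1)*(q^2 - 7*q + 10) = (q - 5)*(q - 2)*(q - 1)*(q - 2)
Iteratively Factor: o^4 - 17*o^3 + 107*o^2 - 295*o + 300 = (o - 3)*(o^3 - 14*o^2 + 65*o - 100) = (o - 5)*(o - 3)*(o^2 - 9*o + 20) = (o - 5)^2*(o - 3)*(o - 4)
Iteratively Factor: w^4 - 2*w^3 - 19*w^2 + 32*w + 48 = (w + 1)*(w^3 - 3*w^2 - 16*w + 48) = (w + 1)*(w + 4)*(w^2 - 7*w + 12) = (w - 4)*(w + 1)*(w + 4)*(w - 3)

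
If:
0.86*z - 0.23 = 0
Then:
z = 0.27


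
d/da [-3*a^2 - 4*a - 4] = -6*a - 4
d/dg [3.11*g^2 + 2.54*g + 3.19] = 6.22*g + 2.54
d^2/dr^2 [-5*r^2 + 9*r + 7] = -10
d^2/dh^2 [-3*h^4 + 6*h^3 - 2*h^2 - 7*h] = -36*h^2 + 36*h - 4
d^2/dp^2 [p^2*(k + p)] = 2*k + 6*p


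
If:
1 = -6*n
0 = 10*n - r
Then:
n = -1/6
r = -5/3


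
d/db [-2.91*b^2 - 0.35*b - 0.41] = -5.82*b - 0.35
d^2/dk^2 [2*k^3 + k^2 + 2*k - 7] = 12*k + 2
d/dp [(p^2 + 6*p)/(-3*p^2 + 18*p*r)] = 2*(r + 1)/(p^2 - 12*p*r + 36*r^2)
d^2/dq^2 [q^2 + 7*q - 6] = 2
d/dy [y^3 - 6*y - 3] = 3*y^2 - 6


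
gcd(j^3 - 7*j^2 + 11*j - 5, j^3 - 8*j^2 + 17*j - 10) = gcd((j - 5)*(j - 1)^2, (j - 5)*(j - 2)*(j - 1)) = j^2 - 6*j + 5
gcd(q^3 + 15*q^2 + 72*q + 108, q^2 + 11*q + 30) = q + 6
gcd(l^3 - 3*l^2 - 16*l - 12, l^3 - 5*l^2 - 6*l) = l^2 - 5*l - 6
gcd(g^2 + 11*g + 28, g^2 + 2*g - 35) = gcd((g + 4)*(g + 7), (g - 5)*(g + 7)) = g + 7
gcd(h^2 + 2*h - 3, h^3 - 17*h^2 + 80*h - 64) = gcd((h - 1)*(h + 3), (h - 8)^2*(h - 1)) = h - 1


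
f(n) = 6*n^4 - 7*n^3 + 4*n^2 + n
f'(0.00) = 1.00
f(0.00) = 0.00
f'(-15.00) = -85844.00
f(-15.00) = 328260.00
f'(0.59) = 3.34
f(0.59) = 1.27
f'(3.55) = 838.48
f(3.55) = 693.73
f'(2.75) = 363.31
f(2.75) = 230.57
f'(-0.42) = -7.84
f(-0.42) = 0.99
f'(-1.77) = -212.04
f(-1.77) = 108.47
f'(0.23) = 2.02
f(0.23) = 0.37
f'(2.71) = 346.11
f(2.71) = 216.38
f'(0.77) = 5.67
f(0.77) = 2.06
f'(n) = 24*n^3 - 21*n^2 + 8*n + 1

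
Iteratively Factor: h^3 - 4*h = (h - 2)*(h^2 + 2*h) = (h - 2)*(h + 2)*(h)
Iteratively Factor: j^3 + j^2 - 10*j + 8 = (j + 4)*(j^2 - 3*j + 2) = (j - 1)*(j + 4)*(j - 2)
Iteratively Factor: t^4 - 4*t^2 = (t)*(t^3 - 4*t) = t*(t - 2)*(t^2 + 2*t) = t*(t - 2)*(t + 2)*(t)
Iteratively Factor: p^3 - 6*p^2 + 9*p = (p)*(p^2 - 6*p + 9) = p*(p - 3)*(p - 3)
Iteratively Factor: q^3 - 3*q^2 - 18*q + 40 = (q - 2)*(q^2 - q - 20) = (q - 2)*(q + 4)*(q - 5)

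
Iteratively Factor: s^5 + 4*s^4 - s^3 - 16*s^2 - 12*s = (s + 2)*(s^4 + 2*s^3 - 5*s^2 - 6*s) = (s - 2)*(s + 2)*(s^3 + 4*s^2 + 3*s) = (s - 2)*(s + 1)*(s + 2)*(s^2 + 3*s) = s*(s - 2)*(s + 1)*(s + 2)*(s + 3)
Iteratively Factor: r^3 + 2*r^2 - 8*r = (r)*(r^2 + 2*r - 8) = r*(r - 2)*(r + 4)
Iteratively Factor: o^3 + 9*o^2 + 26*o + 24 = (o + 4)*(o^2 + 5*o + 6) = (o + 3)*(o + 4)*(o + 2)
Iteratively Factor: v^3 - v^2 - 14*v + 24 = (v + 4)*(v^2 - 5*v + 6) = (v - 2)*(v + 4)*(v - 3)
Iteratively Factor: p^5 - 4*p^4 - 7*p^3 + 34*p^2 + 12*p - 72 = (p - 3)*(p^4 - p^3 - 10*p^2 + 4*p + 24) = (p - 3)*(p + 2)*(p^3 - 3*p^2 - 4*p + 12) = (p - 3)^2*(p + 2)*(p^2 - 4) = (p - 3)^2*(p - 2)*(p + 2)*(p + 2)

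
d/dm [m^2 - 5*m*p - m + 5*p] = 2*m - 5*p - 1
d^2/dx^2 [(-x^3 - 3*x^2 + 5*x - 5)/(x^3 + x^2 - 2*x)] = 2*(-2*x^6 + 9*x^5 - 33*x^4 - 35*x^3 + 15*x^2 + 30*x - 20)/(x^3*(x^6 + 3*x^5 - 3*x^4 - 11*x^3 + 6*x^2 + 12*x - 8))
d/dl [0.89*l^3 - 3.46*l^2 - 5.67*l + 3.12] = 2.67*l^2 - 6.92*l - 5.67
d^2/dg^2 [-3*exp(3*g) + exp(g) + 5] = -27*exp(3*g) + exp(g)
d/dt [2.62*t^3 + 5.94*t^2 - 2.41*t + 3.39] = 7.86*t^2 + 11.88*t - 2.41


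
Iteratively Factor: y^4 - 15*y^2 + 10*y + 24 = (y + 1)*(y^3 - y^2 - 14*y + 24) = (y + 1)*(y + 4)*(y^2 - 5*y + 6) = (y - 3)*(y + 1)*(y + 4)*(y - 2)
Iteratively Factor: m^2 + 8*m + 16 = (m + 4)*(m + 4)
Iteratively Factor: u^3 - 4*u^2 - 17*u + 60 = (u - 5)*(u^2 + u - 12) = (u - 5)*(u - 3)*(u + 4)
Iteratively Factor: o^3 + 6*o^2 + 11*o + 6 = (o + 1)*(o^2 + 5*o + 6) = (o + 1)*(o + 3)*(o + 2)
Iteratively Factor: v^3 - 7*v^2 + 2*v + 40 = (v - 4)*(v^2 - 3*v - 10) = (v - 5)*(v - 4)*(v + 2)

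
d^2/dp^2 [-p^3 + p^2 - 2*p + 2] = 2 - 6*p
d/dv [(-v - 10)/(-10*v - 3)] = -97/(10*v + 3)^2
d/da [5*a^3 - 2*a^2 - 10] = a*(15*a - 4)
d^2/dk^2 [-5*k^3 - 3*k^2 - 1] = -30*k - 6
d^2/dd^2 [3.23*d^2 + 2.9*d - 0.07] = 6.46000000000000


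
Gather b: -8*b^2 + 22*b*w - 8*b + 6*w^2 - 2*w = -8*b^2 + b*(22*w - 8) + 6*w^2 - 2*w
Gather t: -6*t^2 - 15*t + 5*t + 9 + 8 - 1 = -6*t^2 - 10*t + 16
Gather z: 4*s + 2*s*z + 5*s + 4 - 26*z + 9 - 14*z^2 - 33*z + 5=9*s - 14*z^2 + z*(2*s - 59) + 18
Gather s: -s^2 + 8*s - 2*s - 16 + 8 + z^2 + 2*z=-s^2 + 6*s + z^2 + 2*z - 8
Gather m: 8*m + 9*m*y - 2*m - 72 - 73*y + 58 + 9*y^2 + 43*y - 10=m*(9*y + 6) + 9*y^2 - 30*y - 24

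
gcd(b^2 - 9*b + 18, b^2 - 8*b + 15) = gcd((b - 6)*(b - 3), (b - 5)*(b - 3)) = b - 3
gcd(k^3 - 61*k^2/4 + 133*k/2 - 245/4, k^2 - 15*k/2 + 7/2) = k - 7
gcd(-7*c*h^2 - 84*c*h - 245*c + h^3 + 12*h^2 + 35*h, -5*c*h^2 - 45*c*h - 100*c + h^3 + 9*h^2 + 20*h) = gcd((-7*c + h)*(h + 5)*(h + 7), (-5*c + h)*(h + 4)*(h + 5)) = h + 5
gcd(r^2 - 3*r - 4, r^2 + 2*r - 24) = r - 4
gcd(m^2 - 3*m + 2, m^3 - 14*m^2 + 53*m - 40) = m - 1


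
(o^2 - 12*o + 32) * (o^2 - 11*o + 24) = o^4 - 23*o^3 + 188*o^2 - 640*o + 768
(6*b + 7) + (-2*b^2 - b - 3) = -2*b^2 + 5*b + 4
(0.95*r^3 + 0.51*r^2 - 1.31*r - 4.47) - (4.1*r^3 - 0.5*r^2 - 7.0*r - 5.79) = -3.15*r^3 + 1.01*r^2 + 5.69*r + 1.32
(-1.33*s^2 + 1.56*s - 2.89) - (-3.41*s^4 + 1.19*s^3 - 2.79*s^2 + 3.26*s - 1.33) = 3.41*s^4 - 1.19*s^3 + 1.46*s^2 - 1.7*s - 1.56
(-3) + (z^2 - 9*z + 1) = z^2 - 9*z - 2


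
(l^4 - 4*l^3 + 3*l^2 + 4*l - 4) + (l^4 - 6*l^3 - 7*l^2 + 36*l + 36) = 2*l^4 - 10*l^3 - 4*l^2 + 40*l + 32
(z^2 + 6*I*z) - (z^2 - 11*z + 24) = 11*z + 6*I*z - 24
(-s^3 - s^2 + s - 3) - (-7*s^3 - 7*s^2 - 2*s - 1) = 6*s^3 + 6*s^2 + 3*s - 2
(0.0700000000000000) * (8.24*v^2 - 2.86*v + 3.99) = 0.5768*v^2 - 0.2002*v + 0.2793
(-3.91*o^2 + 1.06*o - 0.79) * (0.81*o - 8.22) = -3.1671*o^3 + 32.9988*o^2 - 9.3531*o + 6.4938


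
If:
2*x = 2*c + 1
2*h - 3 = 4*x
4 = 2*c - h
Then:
No Solution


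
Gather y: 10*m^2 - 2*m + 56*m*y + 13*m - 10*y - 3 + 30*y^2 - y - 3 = 10*m^2 + 11*m + 30*y^2 + y*(56*m - 11) - 6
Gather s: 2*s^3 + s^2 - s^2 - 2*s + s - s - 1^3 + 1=2*s^3 - 2*s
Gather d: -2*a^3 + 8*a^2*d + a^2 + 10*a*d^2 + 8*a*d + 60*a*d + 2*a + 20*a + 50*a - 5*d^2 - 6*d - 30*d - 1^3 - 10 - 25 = -2*a^3 + a^2 + 72*a + d^2*(10*a - 5) + d*(8*a^2 + 68*a - 36) - 36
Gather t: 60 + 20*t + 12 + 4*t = 24*t + 72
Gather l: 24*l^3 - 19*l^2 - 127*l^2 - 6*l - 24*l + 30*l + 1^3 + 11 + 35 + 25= 24*l^3 - 146*l^2 + 72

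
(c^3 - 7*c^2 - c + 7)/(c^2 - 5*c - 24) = (-c^3 + 7*c^2 + c - 7)/(-c^2 + 5*c + 24)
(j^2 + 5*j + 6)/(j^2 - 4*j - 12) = (j + 3)/(j - 6)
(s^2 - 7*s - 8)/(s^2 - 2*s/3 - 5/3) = 3*(s - 8)/(3*s - 5)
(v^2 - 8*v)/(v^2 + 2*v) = (v - 8)/(v + 2)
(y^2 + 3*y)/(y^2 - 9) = y/(y - 3)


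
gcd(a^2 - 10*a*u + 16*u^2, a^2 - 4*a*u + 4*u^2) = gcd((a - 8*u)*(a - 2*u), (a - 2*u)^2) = -a + 2*u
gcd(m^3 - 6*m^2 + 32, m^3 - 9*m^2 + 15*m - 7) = 1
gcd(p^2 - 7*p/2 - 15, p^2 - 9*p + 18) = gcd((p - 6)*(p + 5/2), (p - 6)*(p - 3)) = p - 6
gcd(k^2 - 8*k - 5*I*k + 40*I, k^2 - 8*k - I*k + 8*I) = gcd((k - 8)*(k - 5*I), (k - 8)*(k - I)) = k - 8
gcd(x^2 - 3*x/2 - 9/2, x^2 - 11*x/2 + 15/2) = x - 3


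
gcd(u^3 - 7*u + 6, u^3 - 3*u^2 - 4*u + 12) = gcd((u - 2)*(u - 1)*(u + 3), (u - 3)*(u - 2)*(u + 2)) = u - 2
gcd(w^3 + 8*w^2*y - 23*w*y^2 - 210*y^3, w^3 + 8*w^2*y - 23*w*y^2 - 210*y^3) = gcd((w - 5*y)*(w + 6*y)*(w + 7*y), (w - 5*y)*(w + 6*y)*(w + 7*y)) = -w^3 - 8*w^2*y + 23*w*y^2 + 210*y^3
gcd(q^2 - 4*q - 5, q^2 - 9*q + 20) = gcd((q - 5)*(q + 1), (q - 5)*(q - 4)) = q - 5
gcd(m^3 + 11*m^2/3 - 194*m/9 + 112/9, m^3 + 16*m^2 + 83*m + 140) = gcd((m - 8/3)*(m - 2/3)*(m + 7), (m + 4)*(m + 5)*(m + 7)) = m + 7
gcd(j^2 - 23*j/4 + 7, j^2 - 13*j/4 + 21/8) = j - 7/4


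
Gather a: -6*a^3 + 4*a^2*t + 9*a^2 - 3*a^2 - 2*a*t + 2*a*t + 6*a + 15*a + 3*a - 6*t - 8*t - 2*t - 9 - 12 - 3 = -6*a^3 + a^2*(4*t + 6) + 24*a - 16*t - 24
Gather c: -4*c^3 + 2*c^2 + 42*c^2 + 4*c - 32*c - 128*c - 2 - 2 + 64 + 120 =-4*c^3 + 44*c^2 - 156*c + 180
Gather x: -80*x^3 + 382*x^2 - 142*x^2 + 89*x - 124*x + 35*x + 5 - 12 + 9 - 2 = -80*x^3 + 240*x^2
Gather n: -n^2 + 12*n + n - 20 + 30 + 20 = -n^2 + 13*n + 30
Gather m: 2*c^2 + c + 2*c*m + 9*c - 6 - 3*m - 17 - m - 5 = 2*c^2 + 10*c + m*(2*c - 4) - 28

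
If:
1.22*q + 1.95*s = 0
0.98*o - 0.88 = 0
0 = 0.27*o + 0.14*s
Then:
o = 0.90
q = 2.77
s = -1.73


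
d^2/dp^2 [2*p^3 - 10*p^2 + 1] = 12*p - 20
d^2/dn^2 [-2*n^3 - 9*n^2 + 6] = -12*n - 18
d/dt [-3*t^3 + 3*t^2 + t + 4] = -9*t^2 + 6*t + 1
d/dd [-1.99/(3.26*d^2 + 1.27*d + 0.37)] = (12.9748*d + 2.5273)/(3.26*d^2 + 1.27*d + 0.37)^2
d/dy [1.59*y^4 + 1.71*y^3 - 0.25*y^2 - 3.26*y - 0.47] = 6.36*y^3 + 5.13*y^2 - 0.5*y - 3.26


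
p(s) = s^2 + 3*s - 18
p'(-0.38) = 2.24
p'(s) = 2*s + 3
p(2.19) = -6.63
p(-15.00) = 162.00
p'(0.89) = 4.78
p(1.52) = -11.13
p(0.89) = -14.54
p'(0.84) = 4.68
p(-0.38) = -19.00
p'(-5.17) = -7.34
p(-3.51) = -16.21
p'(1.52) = 6.04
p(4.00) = 10.00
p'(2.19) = 7.38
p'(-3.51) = -4.02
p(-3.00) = -18.00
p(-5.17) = -6.78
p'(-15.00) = -27.00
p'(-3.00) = -3.00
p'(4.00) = 11.00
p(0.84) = -14.77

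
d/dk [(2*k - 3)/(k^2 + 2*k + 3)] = 2*(-k^2 + 3*k + 6)/(k^4 + 4*k^3 + 10*k^2 + 12*k + 9)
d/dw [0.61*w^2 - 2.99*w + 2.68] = 1.22*w - 2.99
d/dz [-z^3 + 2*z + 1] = 2 - 3*z^2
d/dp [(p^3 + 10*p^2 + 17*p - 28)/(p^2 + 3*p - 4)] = 1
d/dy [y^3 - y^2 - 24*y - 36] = 3*y^2 - 2*y - 24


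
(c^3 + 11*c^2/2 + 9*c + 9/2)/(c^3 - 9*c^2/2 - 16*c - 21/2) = (c + 3)/(c - 7)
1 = 1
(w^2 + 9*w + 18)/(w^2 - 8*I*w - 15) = (w^2 + 9*w + 18)/(w^2 - 8*I*w - 15)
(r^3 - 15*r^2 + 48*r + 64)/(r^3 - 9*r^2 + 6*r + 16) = (r - 8)/(r - 2)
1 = 1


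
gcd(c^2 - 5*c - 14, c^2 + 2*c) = c + 2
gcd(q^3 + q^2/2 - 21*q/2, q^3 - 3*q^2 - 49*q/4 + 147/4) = q^2 + q/2 - 21/2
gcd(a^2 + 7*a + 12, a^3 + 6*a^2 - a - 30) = a + 3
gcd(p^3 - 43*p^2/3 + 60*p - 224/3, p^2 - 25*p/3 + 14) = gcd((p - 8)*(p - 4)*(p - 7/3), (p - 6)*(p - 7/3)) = p - 7/3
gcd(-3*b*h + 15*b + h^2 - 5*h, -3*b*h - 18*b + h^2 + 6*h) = 3*b - h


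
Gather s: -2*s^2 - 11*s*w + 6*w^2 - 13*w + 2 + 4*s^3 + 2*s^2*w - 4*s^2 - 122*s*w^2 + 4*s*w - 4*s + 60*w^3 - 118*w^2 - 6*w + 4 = 4*s^3 + s^2*(2*w - 6) + s*(-122*w^2 - 7*w - 4) + 60*w^3 - 112*w^2 - 19*w + 6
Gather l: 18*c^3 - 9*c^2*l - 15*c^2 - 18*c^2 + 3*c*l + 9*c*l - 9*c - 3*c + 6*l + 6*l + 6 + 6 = 18*c^3 - 33*c^2 - 12*c + l*(-9*c^2 + 12*c + 12) + 12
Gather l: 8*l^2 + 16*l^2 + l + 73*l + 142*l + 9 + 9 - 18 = 24*l^2 + 216*l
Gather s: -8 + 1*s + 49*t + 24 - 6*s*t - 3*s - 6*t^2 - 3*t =s*(-6*t - 2) - 6*t^2 + 46*t + 16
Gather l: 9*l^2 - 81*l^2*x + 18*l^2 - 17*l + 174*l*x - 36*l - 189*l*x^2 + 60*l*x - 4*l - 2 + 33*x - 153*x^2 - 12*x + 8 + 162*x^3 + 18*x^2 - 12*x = l^2*(27 - 81*x) + l*(-189*x^2 + 234*x - 57) + 162*x^3 - 135*x^2 + 9*x + 6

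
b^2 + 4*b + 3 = (b + 1)*(b + 3)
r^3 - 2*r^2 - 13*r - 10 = (r - 5)*(r + 1)*(r + 2)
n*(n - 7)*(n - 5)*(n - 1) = n^4 - 13*n^3 + 47*n^2 - 35*n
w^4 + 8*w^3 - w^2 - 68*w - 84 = (w - 3)*(w + 2)^2*(w + 7)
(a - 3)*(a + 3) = a^2 - 9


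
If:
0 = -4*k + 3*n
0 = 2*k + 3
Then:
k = -3/2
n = -2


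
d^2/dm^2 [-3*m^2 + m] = -6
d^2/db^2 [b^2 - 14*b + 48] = 2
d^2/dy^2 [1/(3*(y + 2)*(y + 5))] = 2*((y + 2)^2 + (y + 2)*(y + 5) + (y + 5)^2)/(3*(y + 2)^3*(y + 5)^3)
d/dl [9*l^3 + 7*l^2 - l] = 27*l^2 + 14*l - 1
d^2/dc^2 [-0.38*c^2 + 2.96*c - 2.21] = -0.760000000000000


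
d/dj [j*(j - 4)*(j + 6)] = 3*j^2 + 4*j - 24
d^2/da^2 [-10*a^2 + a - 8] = -20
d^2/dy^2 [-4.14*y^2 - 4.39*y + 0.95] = -8.28000000000000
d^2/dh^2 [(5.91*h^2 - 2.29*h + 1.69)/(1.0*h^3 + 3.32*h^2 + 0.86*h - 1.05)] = (11.82*h^6 - 13.7399999999998*h^5 - 55.8324*h^4 + 96.357544*h^3 + 215.247096*h^2 - 8.298912*h + 23.178338)/(1.0*h^9 + 9.96*h^8 + 35.6472*h^7 + 50.575568*h^6 + 9.740592*h^5 - 32.772144*h^4 - 14.044204*h^3 + 8.65116*h^2 + 2.84445*h - 1.157625)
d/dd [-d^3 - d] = -3*d^2 - 1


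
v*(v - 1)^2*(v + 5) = v^4 + 3*v^3 - 9*v^2 + 5*v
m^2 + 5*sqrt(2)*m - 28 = (m - 2*sqrt(2))*(m + 7*sqrt(2))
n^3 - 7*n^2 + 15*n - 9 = (n - 3)^2*(n - 1)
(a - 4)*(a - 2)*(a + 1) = a^3 - 5*a^2 + 2*a + 8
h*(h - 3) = h^2 - 3*h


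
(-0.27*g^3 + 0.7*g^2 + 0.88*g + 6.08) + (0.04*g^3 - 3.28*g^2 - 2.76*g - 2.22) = -0.23*g^3 - 2.58*g^2 - 1.88*g + 3.86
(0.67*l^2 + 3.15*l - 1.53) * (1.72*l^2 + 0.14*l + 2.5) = 1.1524*l^4 + 5.5118*l^3 - 0.5156*l^2 + 7.6608*l - 3.825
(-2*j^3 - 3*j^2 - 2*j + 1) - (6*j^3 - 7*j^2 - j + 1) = -8*j^3 + 4*j^2 - j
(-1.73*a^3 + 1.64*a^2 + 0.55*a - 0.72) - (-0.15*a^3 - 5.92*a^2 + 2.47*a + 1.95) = -1.58*a^3 + 7.56*a^2 - 1.92*a - 2.67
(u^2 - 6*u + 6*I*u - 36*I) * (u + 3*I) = u^3 - 6*u^2 + 9*I*u^2 - 18*u - 54*I*u + 108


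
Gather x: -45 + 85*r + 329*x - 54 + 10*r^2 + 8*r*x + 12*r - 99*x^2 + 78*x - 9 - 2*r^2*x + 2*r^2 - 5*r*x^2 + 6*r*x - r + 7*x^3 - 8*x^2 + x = 12*r^2 + 96*r + 7*x^3 + x^2*(-5*r - 107) + x*(-2*r^2 + 14*r + 408) - 108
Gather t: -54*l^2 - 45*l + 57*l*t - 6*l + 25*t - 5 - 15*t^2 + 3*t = -54*l^2 - 51*l - 15*t^2 + t*(57*l + 28) - 5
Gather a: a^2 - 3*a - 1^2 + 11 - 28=a^2 - 3*a - 18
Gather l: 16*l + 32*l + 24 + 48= 48*l + 72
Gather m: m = m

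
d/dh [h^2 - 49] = 2*h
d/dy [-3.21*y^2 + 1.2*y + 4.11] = 1.2 - 6.42*y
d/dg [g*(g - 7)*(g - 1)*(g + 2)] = 4*g^3 - 18*g^2 - 18*g + 14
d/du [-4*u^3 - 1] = -12*u^2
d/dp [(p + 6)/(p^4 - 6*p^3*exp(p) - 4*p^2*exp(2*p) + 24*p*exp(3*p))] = (p*(p^3 - 6*p^2*exp(p) - 4*p*exp(2*p) + 24*exp(3*p)) + 2*(p + 6)*(3*p^3*exp(p) - 2*p^3 + 4*p^2*exp(2*p) + 9*p^2*exp(p) - 36*p*exp(3*p) + 4*p*exp(2*p) - 12*exp(3*p)))/(p^2*(p^3 - 6*p^2*exp(p) - 4*p*exp(2*p) + 24*exp(3*p))^2)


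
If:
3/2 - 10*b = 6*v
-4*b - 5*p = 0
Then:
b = 3/20 - 3*v/5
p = 12*v/25 - 3/25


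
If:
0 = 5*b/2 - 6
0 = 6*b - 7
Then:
No Solution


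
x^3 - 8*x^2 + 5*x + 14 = (x - 7)*(x - 2)*(x + 1)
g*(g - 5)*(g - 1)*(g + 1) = g^4 - 5*g^3 - g^2 + 5*g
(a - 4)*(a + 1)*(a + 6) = a^3 + 3*a^2 - 22*a - 24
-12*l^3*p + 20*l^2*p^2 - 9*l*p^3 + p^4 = p*(-6*l + p)*(-2*l + p)*(-l + p)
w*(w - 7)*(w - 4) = w^3 - 11*w^2 + 28*w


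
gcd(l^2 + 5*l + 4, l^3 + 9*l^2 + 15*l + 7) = l + 1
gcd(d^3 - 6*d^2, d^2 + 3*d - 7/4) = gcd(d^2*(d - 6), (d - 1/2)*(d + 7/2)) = 1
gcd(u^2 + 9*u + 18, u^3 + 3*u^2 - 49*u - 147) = u + 3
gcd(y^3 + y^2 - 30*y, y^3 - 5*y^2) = y^2 - 5*y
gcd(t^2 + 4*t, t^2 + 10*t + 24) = t + 4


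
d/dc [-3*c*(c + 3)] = -6*c - 9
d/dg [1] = 0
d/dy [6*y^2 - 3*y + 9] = 12*y - 3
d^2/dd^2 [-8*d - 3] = 0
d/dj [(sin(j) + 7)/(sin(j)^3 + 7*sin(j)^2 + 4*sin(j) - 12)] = -2*(sin(j)^3 + 14*sin(j)^2 + 49*sin(j) + 20)*cos(j)/(sin(j)^3 + 7*sin(j)^2 + 4*sin(j) - 12)^2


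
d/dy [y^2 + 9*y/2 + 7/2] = 2*y + 9/2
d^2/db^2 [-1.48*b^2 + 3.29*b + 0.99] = -2.96000000000000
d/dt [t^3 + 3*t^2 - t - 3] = 3*t^2 + 6*t - 1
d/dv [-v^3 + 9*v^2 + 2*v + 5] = -3*v^2 + 18*v + 2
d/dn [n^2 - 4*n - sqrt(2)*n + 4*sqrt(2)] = 2*n - 4 - sqrt(2)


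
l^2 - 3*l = l*(l - 3)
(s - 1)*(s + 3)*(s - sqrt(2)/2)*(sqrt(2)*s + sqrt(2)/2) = sqrt(2)*s^4 - s^3 + 5*sqrt(2)*s^3/2 - 2*sqrt(2)*s^2 - 5*s^2/2 - 3*sqrt(2)*s/2 + 2*s + 3/2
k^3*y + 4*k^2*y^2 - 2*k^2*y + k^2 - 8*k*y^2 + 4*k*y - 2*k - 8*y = (k - 2)*(k + 4*y)*(k*y + 1)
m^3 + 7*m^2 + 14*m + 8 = (m + 1)*(m + 2)*(m + 4)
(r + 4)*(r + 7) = r^2 + 11*r + 28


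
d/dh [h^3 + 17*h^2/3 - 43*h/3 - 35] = 3*h^2 + 34*h/3 - 43/3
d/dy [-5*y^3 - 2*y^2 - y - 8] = -15*y^2 - 4*y - 1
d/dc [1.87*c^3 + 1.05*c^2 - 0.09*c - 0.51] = 5.61*c^2 + 2.1*c - 0.09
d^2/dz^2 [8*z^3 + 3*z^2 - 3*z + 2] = 48*z + 6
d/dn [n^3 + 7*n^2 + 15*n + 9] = 3*n^2 + 14*n + 15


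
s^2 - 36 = (s - 6)*(s + 6)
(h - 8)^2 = h^2 - 16*h + 64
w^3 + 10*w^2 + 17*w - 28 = (w - 1)*(w + 4)*(w + 7)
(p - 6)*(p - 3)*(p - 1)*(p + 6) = p^4 - 4*p^3 - 33*p^2 + 144*p - 108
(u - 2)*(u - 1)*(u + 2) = u^3 - u^2 - 4*u + 4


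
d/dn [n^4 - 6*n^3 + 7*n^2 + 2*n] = 4*n^3 - 18*n^2 + 14*n + 2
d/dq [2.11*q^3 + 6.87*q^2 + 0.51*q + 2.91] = 6.33*q^2 + 13.74*q + 0.51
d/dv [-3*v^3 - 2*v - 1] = -9*v^2 - 2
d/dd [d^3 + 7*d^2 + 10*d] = 3*d^2 + 14*d + 10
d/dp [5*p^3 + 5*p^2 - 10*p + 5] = 15*p^2 + 10*p - 10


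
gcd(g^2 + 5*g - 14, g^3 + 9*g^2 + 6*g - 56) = g^2 + 5*g - 14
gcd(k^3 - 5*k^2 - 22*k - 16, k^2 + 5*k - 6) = 1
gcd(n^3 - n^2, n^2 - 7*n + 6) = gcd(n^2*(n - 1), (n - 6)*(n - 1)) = n - 1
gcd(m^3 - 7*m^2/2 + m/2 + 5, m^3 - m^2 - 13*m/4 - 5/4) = m^2 - 3*m/2 - 5/2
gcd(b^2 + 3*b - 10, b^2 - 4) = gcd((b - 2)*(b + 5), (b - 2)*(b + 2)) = b - 2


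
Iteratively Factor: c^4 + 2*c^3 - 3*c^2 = (c)*(c^3 + 2*c^2 - 3*c) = c^2*(c^2 + 2*c - 3) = c^2*(c + 3)*(c - 1)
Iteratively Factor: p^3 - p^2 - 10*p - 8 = (p + 1)*(p^2 - 2*p - 8) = (p - 4)*(p + 1)*(p + 2)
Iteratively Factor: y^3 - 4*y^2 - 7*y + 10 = (y - 1)*(y^2 - 3*y - 10) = (y - 1)*(y + 2)*(y - 5)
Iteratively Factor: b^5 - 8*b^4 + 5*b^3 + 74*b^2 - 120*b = (b - 4)*(b^4 - 4*b^3 - 11*b^2 + 30*b) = (b - 4)*(b + 3)*(b^3 - 7*b^2 + 10*b) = b*(b - 4)*(b + 3)*(b^2 - 7*b + 10) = b*(b - 4)*(b - 2)*(b + 3)*(b - 5)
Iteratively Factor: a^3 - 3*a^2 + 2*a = (a)*(a^2 - 3*a + 2) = a*(a - 2)*(a - 1)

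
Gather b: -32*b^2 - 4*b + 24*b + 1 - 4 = -32*b^2 + 20*b - 3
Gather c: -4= -4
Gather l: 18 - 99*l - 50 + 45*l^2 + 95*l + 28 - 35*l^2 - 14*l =10*l^2 - 18*l - 4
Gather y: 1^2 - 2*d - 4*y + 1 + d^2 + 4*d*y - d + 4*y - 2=d^2 + 4*d*y - 3*d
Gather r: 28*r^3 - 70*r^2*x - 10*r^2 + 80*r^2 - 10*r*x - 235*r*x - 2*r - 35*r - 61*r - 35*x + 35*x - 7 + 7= 28*r^3 + r^2*(70 - 70*x) + r*(-245*x - 98)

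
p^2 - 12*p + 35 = (p - 7)*(p - 5)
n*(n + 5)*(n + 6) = n^3 + 11*n^2 + 30*n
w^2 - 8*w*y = w*(w - 8*y)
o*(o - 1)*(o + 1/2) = o^3 - o^2/2 - o/2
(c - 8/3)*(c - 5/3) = c^2 - 13*c/3 + 40/9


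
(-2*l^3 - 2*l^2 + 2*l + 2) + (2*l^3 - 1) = -2*l^2 + 2*l + 1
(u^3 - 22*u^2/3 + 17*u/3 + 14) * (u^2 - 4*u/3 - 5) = u^5 - 26*u^4/3 + 94*u^3/9 + 388*u^2/9 - 47*u - 70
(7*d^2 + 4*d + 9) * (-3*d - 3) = -21*d^3 - 33*d^2 - 39*d - 27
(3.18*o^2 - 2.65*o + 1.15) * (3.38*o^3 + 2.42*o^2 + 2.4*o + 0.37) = 10.7484*o^5 - 1.2614*o^4 + 5.106*o^3 - 2.4004*o^2 + 1.7795*o + 0.4255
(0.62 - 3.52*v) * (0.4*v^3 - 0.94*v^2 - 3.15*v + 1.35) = -1.408*v^4 + 3.5568*v^3 + 10.5052*v^2 - 6.705*v + 0.837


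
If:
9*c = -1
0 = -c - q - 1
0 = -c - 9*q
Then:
No Solution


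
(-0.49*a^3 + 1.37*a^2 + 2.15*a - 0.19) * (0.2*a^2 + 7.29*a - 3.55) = -0.098*a^5 - 3.2981*a^4 + 12.1568*a^3 + 10.772*a^2 - 9.0176*a + 0.6745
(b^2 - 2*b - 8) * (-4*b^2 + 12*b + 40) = -4*b^4 + 20*b^3 + 48*b^2 - 176*b - 320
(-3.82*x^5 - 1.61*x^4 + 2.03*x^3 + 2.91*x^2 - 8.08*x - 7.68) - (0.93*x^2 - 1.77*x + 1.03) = -3.82*x^5 - 1.61*x^4 + 2.03*x^3 + 1.98*x^2 - 6.31*x - 8.71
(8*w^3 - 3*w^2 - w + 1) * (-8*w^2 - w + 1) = -64*w^5 + 16*w^4 + 19*w^3 - 10*w^2 - 2*w + 1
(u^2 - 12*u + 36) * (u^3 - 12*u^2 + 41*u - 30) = u^5 - 24*u^4 + 221*u^3 - 954*u^2 + 1836*u - 1080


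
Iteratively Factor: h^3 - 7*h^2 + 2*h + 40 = (h - 4)*(h^2 - 3*h - 10) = (h - 5)*(h - 4)*(h + 2)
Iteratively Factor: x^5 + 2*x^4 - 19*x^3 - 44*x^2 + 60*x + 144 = (x + 2)*(x^4 - 19*x^2 - 6*x + 72) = (x - 2)*(x + 2)*(x^3 + 2*x^2 - 15*x - 36) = (x - 2)*(x + 2)*(x + 3)*(x^2 - x - 12) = (x - 2)*(x + 2)*(x + 3)^2*(x - 4)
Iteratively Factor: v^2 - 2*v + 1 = (v - 1)*(v - 1)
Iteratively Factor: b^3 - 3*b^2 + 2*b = (b - 1)*(b^2 - 2*b) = b*(b - 1)*(b - 2)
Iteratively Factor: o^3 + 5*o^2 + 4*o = (o + 1)*(o^2 + 4*o) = o*(o + 1)*(o + 4)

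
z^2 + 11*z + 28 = (z + 4)*(z + 7)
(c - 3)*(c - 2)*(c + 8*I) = c^3 - 5*c^2 + 8*I*c^2 + 6*c - 40*I*c + 48*I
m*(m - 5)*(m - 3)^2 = m^4 - 11*m^3 + 39*m^2 - 45*m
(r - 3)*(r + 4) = r^2 + r - 12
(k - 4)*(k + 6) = k^2 + 2*k - 24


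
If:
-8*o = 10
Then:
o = -5/4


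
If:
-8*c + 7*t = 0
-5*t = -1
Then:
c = 7/40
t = 1/5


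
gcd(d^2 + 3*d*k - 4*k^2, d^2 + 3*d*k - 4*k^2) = d^2 + 3*d*k - 4*k^2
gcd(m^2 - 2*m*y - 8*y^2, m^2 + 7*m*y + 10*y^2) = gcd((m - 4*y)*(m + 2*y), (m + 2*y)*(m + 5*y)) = m + 2*y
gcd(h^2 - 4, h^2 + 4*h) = 1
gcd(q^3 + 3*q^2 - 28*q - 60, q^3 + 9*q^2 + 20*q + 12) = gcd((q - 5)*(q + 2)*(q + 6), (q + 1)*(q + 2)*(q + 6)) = q^2 + 8*q + 12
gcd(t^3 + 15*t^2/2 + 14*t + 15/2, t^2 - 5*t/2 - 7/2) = t + 1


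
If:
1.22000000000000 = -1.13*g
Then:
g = -1.08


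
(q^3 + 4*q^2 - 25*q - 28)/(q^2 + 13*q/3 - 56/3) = 3*(q^2 - 3*q - 4)/(3*q - 8)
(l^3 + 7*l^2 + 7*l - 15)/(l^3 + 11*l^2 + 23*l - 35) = (l + 3)/(l + 7)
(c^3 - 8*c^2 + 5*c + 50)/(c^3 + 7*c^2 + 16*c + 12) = (c^2 - 10*c + 25)/(c^2 + 5*c + 6)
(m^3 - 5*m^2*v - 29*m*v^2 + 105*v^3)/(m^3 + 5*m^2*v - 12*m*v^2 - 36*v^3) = (m^2 - 2*m*v - 35*v^2)/(m^2 + 8*m*v + 12*v^2)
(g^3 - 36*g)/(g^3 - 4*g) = (g^2 - 36)/(g^2 - 4)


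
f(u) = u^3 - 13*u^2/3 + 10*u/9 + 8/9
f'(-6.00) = 161.11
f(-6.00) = -377.78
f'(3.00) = 2.11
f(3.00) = -7.78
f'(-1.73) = 25.08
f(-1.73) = -19.18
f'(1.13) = -4.85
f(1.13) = -1.95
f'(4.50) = 22.86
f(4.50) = 9.26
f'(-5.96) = 159.33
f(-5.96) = -371.37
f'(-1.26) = 16.79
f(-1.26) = -9.39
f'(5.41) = 42.03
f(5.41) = 38.41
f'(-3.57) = 70.29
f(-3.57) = -103.80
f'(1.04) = -4.66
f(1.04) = -1.52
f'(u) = 3*u^2 - 26*u/3 + 10/9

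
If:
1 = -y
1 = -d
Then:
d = -1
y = -1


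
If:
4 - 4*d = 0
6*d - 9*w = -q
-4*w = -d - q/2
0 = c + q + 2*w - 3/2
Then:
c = -73/2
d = 1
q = 30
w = 4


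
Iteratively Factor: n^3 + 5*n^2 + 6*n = (n)*(n^2 + 5*n + 6) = n*(n + 2)*(n + 3)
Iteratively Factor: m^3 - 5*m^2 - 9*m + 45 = (m - 5)*(m^2 - 9) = (m - 5)*(m - 3)*(m + 3)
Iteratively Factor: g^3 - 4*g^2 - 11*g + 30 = (g - 2)*(g^2 - 2*g - 15) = (g - 5)*(g - 2)*(g + 3)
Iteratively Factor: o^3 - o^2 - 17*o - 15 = (o + 3)*(o^2 - 4*o - 5) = (o - 5)*(o + 3)*(o + 1)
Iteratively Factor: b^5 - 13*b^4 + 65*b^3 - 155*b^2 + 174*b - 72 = (b - 3)*(b^4 - 10*b^3 + 35*b^2 - 50*b + 24) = (b - 3)*(b - 1)*(b^3 - 9*b^2 + 26*b - 24) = (b - 3)^2*(b - 1)*(b^2 - 6*b + 8) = (b - 3)^2*(b - 2)*(b - 1)*(b - 4)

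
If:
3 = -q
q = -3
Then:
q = -3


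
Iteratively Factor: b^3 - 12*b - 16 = (b - 4)*(b^2 + 4*b + 4) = (b - 4)*(b + 2)*(b + 2)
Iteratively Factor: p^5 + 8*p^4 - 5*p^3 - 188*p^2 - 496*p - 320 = (p + 4)*(p^4 + 4*p^3 - 21*p^2 - 104*p - 80) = (p + 4)^2*(p^3 - 21*p - 20) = (p + 1)*(p + 4)^2*(p^2 - p - 20) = (p + 1)*(p + 4)^3*(p - 5)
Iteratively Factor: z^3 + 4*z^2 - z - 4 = (z - 1)*(z^2 + 5*z + 4) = (z - 1)*(z + 4)*(z + 1)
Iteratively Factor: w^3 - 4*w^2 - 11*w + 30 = (w + 3)*(w^2 - 7*w + 10) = (w - 2)*(w + 3)*(w - 5)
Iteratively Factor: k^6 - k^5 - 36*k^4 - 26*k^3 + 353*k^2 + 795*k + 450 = (k - 5)*(k^5 + 4*k^4 - 16*k^3 - 106*k^2 - 177*k - 90) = (k - 5)*(k + 1)*(k^4 + 3*k^3 - 19*k^2 - 87*k - 90) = (k - 5)*(k + 1)*(k + 3)*(k^3 - 19*k - 30) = (k - 5)*(k + 1)*(k + 2)*(k + 3)*(k^2 - 2*k - 15) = (k - 5)*(k + 1)*(k + 2)*(k + 3)^2*(k - 5)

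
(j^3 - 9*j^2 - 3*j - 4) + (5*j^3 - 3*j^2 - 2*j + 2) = 6*j^3 - 12*j^2 - 5*j - 2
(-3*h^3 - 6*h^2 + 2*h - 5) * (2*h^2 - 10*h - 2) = -6*h^5 + 18*h^4 + 70*h^3 - 18*h^2 + 46*h + 10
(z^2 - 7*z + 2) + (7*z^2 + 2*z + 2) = 8*z^2 - 5*z + 4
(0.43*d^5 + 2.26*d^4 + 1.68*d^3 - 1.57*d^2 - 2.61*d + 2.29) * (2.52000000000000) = 1.0836*d^5 + 5.6952*d^4 + 4.2336*d^3 - 3.9564*d^2 - 6.5772*d + 5.7708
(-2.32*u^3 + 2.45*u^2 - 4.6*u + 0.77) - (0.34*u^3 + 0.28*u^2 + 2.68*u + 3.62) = -2.66*u^3 + 2.17*u^2 - 7.28*u - 2.85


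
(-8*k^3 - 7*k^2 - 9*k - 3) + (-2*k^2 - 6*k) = -8*k^3 - 9*k^2 - 15*k - 3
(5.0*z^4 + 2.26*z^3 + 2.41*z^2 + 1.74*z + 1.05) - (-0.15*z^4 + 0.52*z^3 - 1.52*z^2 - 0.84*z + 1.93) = 5.15*z^4 + 1.74*z^3 + 3.93*z^2 + 2.58*z - 0.88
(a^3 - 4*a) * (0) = 0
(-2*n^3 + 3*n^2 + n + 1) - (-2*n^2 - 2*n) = -2*n^3 + 5*n^2 + 3*n + 1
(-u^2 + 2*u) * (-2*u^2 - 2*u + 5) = 2*u^4 - 2*u^3 - 9*u^2 + 10*u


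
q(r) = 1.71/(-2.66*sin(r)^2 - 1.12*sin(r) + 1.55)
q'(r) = 1.71*(5.32*sin(r)*cos(r) + 1.12*cos(r))/(-2.66*sin(r)^2 - 1.12*sin(r) + 1.55)^2 = (9.0972*sin(r) + 1.9152)*cos(r)/(2.66*sin(r)^2 + 1.12*sin(r) - 1.55)^2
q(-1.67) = 55.91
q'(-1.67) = 755.64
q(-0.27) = 1.03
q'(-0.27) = -0.18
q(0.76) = -3.53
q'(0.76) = 25.31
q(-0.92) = 2.26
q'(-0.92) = -5.62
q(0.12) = 1.24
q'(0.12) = 1.57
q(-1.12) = 4.24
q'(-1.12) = -16.83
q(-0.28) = 1.03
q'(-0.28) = -0.21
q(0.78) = -3.09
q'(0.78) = 19.30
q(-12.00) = 9.33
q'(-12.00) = 170.89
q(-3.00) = 1.03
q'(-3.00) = -0.23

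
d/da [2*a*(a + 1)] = 4*a + 2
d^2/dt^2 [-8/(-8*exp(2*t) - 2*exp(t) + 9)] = 16*(4*(8*exp(t) + 1)^2*exp(t) - (16*exp(t) + 1)*(8*exp(2*t) + 2*exp(t) - 9))*exp(t)/(8*exp(2*t) + 2*exp(t) - 9)^3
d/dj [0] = 0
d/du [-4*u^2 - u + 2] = -8*u - 1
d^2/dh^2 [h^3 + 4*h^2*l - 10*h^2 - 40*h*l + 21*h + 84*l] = 6*h + 8*l - 20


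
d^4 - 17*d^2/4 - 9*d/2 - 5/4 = (d - 5/2)*(d + 1/2)*(d + 1)^2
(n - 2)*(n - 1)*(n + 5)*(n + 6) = n^4 + 8*n^3 - n^2 - 68*n + 60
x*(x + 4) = x^2 + 4*x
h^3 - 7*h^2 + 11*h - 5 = (h - 5)*(h - 1)^2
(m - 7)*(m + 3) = m^2 - 4*m - 21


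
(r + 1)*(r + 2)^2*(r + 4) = r^4 + 9*r^3 + 28*r^2 + 36*r + 16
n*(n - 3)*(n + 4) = n^3 + n^2 - 12*n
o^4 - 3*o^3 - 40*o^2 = o^2*(o - 8)*(o + 5)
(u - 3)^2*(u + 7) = u^3 + u^2 - 33*u + 63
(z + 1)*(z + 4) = z^2 + 5*z + 4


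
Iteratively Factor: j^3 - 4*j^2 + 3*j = (j)*(j^2 - 4*j + 3) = j*(j - 3)*(j - 1)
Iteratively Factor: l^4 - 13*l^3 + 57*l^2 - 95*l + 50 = (l - 5)*(l^3 - 8*l^2 + 17*l - 10) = (l - 5)*(l - 2)*(l^2 - 6*l + 5) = (l - 5)^2*(l - 2)*(l - 1)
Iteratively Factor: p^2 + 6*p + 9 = (p + 3)*(p + 3)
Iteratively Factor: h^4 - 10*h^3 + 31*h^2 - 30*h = (h - 5)*(h^3 - 5*h^2 + 6*h) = h*(h - 5)*(h^2 - 5*h + 6) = h*(h - 5)*(h - 2)*(h - 3)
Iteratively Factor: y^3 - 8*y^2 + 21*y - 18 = (y - 3)*(y^2 - 5*y + 6) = (y - 3)*(y - 2)*(y - 3)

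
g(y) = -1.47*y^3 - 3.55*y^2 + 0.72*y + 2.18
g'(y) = -4.41*y^2 - 7.1*y + 0.72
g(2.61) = -46.26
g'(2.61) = -47.85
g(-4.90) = 86.36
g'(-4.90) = -70.37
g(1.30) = -6.11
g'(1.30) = -15.96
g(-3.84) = 30.30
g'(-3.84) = -37.04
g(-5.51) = 136.34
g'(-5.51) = -94.05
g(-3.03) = 8.30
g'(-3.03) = -18.25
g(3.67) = -115.66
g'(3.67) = -84.73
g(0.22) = 2.15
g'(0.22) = -1.06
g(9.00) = -1350.52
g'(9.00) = -420.39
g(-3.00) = 7.76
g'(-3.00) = -17.67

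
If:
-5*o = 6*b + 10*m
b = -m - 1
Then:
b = 5*o/4 - 5/2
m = 3/2 - 5*o/4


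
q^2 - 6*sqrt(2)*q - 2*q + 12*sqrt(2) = (q - 2)*(q - 6*sqrt(2))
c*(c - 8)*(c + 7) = c^3 - c^2 - 56*c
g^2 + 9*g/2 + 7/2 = (g + 1)*(g + 7/2)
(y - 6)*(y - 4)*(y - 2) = y^3 - 12*y^2 + 44*y - 48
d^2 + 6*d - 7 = (d - 1)*(d + 7)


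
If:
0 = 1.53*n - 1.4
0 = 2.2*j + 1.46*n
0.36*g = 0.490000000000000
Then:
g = 1.36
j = -0.61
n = 0.92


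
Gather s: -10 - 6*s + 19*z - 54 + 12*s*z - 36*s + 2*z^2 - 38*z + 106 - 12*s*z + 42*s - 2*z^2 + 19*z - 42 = 0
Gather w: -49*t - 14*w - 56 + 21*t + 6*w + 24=-28*t - 8*w - 32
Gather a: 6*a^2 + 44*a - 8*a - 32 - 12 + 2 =6*a^2 + 36*a - 42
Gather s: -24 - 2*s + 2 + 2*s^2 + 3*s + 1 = 2*s^2 + s - 21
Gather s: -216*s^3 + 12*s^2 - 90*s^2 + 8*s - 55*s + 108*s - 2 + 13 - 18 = -216*s^3 - 78*s^2 + 61*s - 7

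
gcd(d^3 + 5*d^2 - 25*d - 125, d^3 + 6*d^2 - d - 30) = d + 5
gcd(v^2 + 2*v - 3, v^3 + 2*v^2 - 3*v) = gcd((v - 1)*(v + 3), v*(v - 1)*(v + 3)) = v^2 + 2*v - 3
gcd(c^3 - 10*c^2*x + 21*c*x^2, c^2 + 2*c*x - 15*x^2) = -c + 3*x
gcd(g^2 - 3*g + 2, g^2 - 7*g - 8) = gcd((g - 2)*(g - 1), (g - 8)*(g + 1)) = 1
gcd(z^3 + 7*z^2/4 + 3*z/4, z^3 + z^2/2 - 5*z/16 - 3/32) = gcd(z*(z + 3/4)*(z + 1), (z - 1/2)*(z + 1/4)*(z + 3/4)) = z + 3/4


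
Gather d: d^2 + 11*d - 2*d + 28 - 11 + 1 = d^2 + 9*d + 18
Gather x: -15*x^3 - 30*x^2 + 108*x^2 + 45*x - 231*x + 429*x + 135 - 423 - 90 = -15*x^3 + 78*x^2 + 243*x - 378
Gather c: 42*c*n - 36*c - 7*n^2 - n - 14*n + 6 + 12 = c*(42*n - 36) - 7*n^2 - 15*n + 18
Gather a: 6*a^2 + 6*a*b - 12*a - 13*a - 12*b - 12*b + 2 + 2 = 6*a^2 + a*(6*b - 25) - 24*b + 4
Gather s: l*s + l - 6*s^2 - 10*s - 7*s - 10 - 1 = l - 6*s^2 + s*(l - 17) - 11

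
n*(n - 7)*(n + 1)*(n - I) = n^4 - 6*n^3 - I*n^3 - 7*n^2 + 6*I*n^2 + 7*I*n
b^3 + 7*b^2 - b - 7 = (b - 1)*(b + 1)*(b + 7)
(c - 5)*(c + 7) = c^2 + 2*c - 35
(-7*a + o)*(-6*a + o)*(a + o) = 42*a^3 + 29*a^2*o - 12*a*o^2 + o^3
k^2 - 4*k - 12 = (k - 6)*(k + 2)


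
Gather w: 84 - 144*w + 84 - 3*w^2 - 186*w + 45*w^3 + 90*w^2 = 45*w^3 + 87*w^2 - 330*w + 168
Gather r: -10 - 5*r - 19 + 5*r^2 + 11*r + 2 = 5*r^2 + 6*r - 27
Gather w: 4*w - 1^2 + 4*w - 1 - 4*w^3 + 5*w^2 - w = -4*w^3 + 5*w^2 + 7*w - 2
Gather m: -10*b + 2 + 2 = 4 - 10*b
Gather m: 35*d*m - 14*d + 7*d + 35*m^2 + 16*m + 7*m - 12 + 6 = -7*d + 35*m^2 + m*(35*d + 23) - 6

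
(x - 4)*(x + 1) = x^2 - 3*x - 4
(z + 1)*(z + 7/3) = z^2 + 10*z/3 + 7/3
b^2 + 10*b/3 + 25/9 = (b + 5/3)^2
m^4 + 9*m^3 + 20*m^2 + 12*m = m*(m + 1)*(m + 2)*(m + 6)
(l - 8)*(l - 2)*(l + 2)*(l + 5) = l^4 - 3*l^3 - 44*l^2 + 12*l + 160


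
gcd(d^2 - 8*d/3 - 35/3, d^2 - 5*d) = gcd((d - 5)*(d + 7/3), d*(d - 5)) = d - 5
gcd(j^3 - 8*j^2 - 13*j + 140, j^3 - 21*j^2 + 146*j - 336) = j - 7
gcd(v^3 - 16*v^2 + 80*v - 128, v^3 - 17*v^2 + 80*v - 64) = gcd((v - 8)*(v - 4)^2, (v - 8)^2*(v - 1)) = v - 8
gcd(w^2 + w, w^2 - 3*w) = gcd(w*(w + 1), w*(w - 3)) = w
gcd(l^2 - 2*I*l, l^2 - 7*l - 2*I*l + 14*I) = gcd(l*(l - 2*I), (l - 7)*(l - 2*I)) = l - 2*I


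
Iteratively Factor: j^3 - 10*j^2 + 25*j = (j - 5)*(j^2 - 5*j) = (j - 5)^2*(j)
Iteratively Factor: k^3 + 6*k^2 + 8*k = (k + 4)*(k^2 + 2*k) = k*(k + 4)*(k + 2)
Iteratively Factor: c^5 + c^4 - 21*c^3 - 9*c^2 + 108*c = (c - 3)*(c^4 + 4*c^3 - 9*c^2 - 36*c) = (c - 3)*(c + 3)*(c^3 + c^2 - 12*c) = (c - 3)*(c + 3)*(c + 4)*(c^2 - 3*c) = c*(c - 3)*(c + 3)*(c + 4)*(c - 3)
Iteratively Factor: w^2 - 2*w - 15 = (w - 5)*(w + 3)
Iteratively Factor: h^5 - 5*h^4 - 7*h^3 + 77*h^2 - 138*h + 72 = (h - 3)*(h^4 - 2*h^3 - 13*h^2 + 38*h - 24) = (h - 3)^2*(h^3 + h^2 - 10*h + 8) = (h - 3)^2*(h + 4)*(h^2 - 3*h + 2) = (h - 3)^2*(h - 2)*(h + 4)*(h - 1)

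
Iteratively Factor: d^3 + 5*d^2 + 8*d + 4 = (d + 2)*(d^2 + 3*d + 2) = (d + 1)*(d + 2)*(d + 2)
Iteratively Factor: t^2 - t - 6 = (t - 3)*(t + 2)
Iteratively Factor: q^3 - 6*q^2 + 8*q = (q)*(q^2 - 6*q + 8) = q*(q - 2)*(q - 4)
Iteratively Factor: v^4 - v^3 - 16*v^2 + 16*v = (v)*(v^3 - v^2 - 16*v + 16) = v*(v - 4)*(v^2 + 3*v - 4) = v*(v - 4)*(v - 1)*(v + 4)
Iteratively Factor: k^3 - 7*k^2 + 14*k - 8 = (k - 2)*(k^2 - 5*k + 4) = (k - 4)*(k - 2)*(k - 1)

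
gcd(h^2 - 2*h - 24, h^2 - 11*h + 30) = h - 6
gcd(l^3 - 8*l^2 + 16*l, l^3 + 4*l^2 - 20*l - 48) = l - 4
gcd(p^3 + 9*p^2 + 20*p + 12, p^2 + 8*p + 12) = p^2 + 8*p + 12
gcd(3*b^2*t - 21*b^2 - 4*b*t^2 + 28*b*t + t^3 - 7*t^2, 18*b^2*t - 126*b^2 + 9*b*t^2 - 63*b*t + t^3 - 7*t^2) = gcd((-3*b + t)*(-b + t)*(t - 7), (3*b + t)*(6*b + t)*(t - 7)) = t - 7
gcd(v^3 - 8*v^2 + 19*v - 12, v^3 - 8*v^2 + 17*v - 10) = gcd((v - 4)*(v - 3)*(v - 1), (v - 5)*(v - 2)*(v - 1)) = v - 1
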